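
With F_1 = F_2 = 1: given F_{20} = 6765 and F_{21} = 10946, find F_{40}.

By the doubling identity F_{2k} = F_k(2F_{k+1} − F_k): F_{40} = 6765·(2·10946 − 6765) = 6765·15127 = 102334155.

102334155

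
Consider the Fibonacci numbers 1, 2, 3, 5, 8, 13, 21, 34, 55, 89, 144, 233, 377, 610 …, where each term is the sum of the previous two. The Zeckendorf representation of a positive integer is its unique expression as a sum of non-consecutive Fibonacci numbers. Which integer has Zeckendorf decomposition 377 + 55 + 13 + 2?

447

377 + 55 + 13 + 2 = 447.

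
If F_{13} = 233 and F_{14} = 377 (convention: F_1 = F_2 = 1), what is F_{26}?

121393

By the doubling identity F_{2k} = F_k(2F_{k+1} − F_k): F_{26} = 233·(2·377 − 233) = 233·521 = 121393.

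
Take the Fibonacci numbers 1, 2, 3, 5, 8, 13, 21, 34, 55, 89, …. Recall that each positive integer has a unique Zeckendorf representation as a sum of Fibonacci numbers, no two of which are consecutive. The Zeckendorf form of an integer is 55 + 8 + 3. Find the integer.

55 + 8 + 3 = 66.

66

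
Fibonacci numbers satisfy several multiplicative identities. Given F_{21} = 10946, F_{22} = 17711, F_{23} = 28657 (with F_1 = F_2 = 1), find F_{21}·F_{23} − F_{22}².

1

10946·28657 − 17711² = 313679522 − 313679521 = 1. (Cassini's identity: F_{k−1}F_{k+1} − F_k² = (−1)^k.)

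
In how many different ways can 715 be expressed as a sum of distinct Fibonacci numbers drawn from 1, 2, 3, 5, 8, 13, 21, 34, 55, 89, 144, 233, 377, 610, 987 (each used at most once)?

26

715 = 610+89+13+3 = 610+89+13+2+1 = 610+89+8+5+3 = … (23 more), for 26 in all.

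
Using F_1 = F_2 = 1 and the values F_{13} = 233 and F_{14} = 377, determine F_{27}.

By F_{2k+1} = F_k² + F_{k+1}²: F_{27} = 233² + 377² = 54289 + 142129 = 196418.

196418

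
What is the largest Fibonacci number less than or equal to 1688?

1597

1597 ≤ 1688 < 2584, so the largest Fibonacci number not exceeding 1688 is 1597.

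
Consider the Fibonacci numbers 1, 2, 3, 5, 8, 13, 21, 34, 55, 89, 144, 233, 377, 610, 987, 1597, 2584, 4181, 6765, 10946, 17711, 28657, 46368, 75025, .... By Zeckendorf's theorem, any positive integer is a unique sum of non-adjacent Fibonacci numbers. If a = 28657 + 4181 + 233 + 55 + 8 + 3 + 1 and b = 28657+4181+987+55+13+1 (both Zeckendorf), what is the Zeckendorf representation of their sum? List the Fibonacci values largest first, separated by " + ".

The two numbers are 33138 and 33894, so their sum is 67032.
Repeatedly subtract the largest Fibonacci number that fits:
largest Fibonacci ≤ 67032 is 46368; 67032 − 46368 = 20664
largest Fibonacci ≤ 20664 is 17711; 20664 − 17711 = 2953
largest Fibonacci ≤ 2953 is 2584; 2953 − 2584 = 369
largest Fibonacci ≤ 369 is 233; 369 − 233 = 136
largest Fibonacci ≤ 136 is 89; 136 − 89 = 47
largest Fibonacci ≤ 47 is 34; 47 − 34 = 13
largest Fibonacci ≤ 13 is 13; 13 − 13 = 0

46368 + 17711 + 2584 + 233 + 89 + 34 + 13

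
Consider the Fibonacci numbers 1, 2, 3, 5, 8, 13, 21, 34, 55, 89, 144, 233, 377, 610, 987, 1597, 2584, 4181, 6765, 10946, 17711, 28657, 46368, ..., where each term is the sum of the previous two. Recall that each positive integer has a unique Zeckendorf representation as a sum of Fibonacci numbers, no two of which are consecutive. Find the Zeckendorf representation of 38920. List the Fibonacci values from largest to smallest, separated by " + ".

Greedy algorithm:
38920 − 28657 = 10263
10263 − 6765 = 3498
3498 − 2584 = 914
914 − 610 = 304
304 − 233 = 71
71 − 55 = 16
16 − 13 = 3
3 − 3 = 0
So 38920 = 28657 + 6765 + 2584 + 610 + 233 + 55 + 13 + 3, with no two terms consecutive in the sequence.

28657 + 6765 + 2584 + 610 + 233 + 55 + 13 + 3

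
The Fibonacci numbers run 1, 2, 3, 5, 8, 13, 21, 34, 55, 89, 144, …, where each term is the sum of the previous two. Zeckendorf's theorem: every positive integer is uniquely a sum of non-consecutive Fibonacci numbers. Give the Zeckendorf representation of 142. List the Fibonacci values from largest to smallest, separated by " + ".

Greedily peel off the largest Fibonacci term at each step:
89 ≤ 142 < 144, so take 89; remainder 53
34 ≤ 53 < 55, so take 34; remainder 19
13 ≤ 19 < 21, so take 13; remainder 6
5 ≤ 6 < 8, so take 5; remainder 1
1 ≤ 1 < 2, so take 1; remainder 0
So 142 = 89 + 34 + 13 + 5 + 1, with no two terms consecutive in the sequence.

89 + 34 + 13 + 5 + 1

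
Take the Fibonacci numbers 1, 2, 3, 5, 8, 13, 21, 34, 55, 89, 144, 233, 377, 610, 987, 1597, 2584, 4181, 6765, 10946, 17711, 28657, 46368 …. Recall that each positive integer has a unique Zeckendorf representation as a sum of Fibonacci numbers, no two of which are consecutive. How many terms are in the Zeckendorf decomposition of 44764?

9

44764: greatest Fibonacci not exceeding it is 28657, leaving 16107
16107: greatest Fibonacci not exceeding it is 10946, leaving 5161
5161: greatest Fibonacci not exceeding it is 4181, leaving 980
980: greatest Fibonacci not exceeding it is 610, leaving 370
370: greatest Fibonacci not exceeding it is 233, leaving 137
137: greatest Fibonacci not exceeding it is 89, leaving 48
48: greatest Fibonacci not exceeding it is 34, leaving 14
14: greatest Fibonacci not exceeding it is 13, leaving 1
1: greatest Fibonacci not exceeding it is 1, leaving 0
44764 = 28657 + 10946 + 4181 + 610 + 233 + 89 + 34 + 13 + 1, which has 9 terms.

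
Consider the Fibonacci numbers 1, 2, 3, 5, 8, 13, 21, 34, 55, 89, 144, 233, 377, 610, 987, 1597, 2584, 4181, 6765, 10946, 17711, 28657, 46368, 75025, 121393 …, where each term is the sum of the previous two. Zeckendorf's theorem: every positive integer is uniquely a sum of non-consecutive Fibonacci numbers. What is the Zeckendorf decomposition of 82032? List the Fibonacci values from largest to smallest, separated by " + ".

Greedily peel off the largest Fibonacci term at each step:
subtract 75025 from 82032: 7007 remains
subtract 6765 from 7007: 242 remains
subtract 233 from 242: 9 remains
subtract 8 from 9: 1 remains
subtract 1 from 1: 0 remains
So 82032 = 75025 + 6765 + 233 + 8 + 1, with no two terms consecutive in the sequence.

75025 + 6765 + 233 + 8 + 1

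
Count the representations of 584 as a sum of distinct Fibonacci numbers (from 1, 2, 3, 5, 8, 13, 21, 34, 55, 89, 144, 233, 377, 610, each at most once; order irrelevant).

18

Starting from the Zeckendorf form and repeatedly splitting a term F_k into F_{k−1} + F_{k−2} (when neither is already used) reaches every representation.
584 = 377+144+55+8 = 377+144+55+5+3 = 377+144+34+21+8 = 377+144+55+5+2+1 = … (14 more), for 18 in all.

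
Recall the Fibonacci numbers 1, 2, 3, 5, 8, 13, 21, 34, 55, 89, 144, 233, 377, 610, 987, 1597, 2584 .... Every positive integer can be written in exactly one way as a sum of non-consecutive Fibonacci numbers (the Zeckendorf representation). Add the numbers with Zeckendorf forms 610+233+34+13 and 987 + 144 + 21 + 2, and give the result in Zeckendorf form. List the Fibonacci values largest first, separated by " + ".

1597 + 377 + 55 + 13 + 2

The two numbers are 890 and 1154, so their sum is 2044.
Greedily peel off the largest Fibonacci term at each step:
2044 − 1597 = 447
447 − 377 = 70
70 − 55 = 15
15 − 13 = 2
2 − 2 = 0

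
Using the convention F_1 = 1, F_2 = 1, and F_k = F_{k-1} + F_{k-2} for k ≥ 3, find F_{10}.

55

Iterating the recurrence up to F_{3} = 2 and F_{2} = 1:
F_{4} = F_{3} + F_{2} = 2 + 1 = 3
F_{5} = F_{4} + F_{3} = 3 + 2 = 5
F_{6} = F_{5} + F_{4} = 5 + 3 = 8
F_{7} = F_{6} + F_{5} = 8 + 5 = 13
F_{8} = F_{7} + F_{6} = 13 + 8 = 21
F_{9} = F_{8} + F_{7} = 21 + 13 = 34
F_{10} = F_{9} + F_{8} = 34 + 21 = 55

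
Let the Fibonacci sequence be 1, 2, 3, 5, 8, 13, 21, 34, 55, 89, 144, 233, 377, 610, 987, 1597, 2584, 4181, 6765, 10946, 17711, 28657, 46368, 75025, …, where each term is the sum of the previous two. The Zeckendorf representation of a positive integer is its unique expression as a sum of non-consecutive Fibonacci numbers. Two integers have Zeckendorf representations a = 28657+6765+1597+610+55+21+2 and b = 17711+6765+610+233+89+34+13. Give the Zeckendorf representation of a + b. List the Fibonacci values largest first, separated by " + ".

The two numbers are 37707 and 25455, so their sum is 63162.
63162: greatest Fibonacci not exceeding it is 46368, leaving 16794
16794: greatest Fibonacci not exceeding it is 10946, leaving 5848
5848: greatest Fibonacci not exceeding it is 4181, leaving 1667
1667: greatest Fibonacci not exceeding it is 1597, leaving 70
70: greatest Fibonacci not exceeding it is 55, leaving 15
15: greatest Fibonacci not exceeding it is 13, leaving 2
2: greatest Fibonacci not exceeding it is 2, leaving 0

46368 + 10946 + 4181 + 1597 + 55 + 13 + 2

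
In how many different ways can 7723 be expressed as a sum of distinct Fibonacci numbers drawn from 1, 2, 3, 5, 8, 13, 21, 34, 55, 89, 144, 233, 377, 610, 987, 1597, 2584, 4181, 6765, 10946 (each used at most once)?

48

Each representation comes from the Zeckendorf form by replacing some F_k with F_{k−1} + F_{k−2} where possible.
7723 = 6765+610+233+89+21+5 = 6765+610+233+89+21+3+2 = 6765+610+233+89+13+8+5 = 6765+610+233+55+34+21+5 = 6765+610+233+89+13+8+3+2 = … (43 more), for 48 in all.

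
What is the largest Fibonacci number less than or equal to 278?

233

233 ≤ 278 < 377, so the largest Fibonacci number not exceeding 278 is 233.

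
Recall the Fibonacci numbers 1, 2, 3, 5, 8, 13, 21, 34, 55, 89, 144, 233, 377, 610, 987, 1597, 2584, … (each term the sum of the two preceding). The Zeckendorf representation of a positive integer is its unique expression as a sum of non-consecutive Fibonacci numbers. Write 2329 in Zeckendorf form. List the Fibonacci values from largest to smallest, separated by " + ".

Greedily peel off the largest Fibonacci term at each step:
2329 − 1597 = 732
732 − 610 = 122
122 − 89 = 33
33 − 21 = 12
12 − 8 = 4
4 − 3 = 1
1 − 1 = 0
So 2329 = 1597 + 610 + 89 + 21 + 8 + 3 + 1, with no two terms consecutive in the sequence.

1597 + 610 + 89 + 21 + 8 + 3 + 1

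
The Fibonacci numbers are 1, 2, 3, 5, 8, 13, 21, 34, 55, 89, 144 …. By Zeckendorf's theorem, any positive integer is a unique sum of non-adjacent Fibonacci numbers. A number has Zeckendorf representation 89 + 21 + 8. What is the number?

118

89 + 21 + 8 = 118.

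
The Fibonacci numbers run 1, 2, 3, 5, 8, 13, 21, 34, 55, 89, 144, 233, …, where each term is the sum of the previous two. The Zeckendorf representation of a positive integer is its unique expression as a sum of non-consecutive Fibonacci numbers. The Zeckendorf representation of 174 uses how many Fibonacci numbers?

4

174: greatest Fibonacci not exceeding it is 144, leaving 30
30: greatest Fibonacci not exceeding it is 21, leaving 9
9: greatest Fibonacci not exceeding it is 8, leaving 1
1: greatest Fibonacci not exceeding it is 1, leaving 0
174 = 144 + 21 + 8 + 1, which has 4 terms.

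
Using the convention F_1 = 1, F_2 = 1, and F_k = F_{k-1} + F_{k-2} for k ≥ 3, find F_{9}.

34

Iterating the recurrence up to F_{3} = 2 and F_{2} = 1:
F_{4} = F_{3} + F_{2} = 2 + 1 = 3
F_{5} = F_{4} + F_{3} = 3 + 2 = 5
F_{6} = F_{5} + F_{4} = 5 + 3 = 8
F_{7} = F_{6} + F_{5} = 8 + 5 = 13
F_{8} = F_{7} + F_{6} = 13 + 8 = 21
F_{9} = F_{8} + F_{7} = 21 + 13 = 34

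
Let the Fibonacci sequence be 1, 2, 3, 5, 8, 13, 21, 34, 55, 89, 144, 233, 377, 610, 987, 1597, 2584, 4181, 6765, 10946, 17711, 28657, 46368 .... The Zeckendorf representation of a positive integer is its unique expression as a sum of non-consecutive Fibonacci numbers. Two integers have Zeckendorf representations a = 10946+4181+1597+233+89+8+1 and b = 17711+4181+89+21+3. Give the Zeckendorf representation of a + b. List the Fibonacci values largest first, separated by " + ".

28657 + 6765 + 2584 + 987 + 55 + 8 + 3 + 1

The two numbers are 17055 and 22005, so their sum is 39060.
subtract 28657 from 39060: 10403 remains
subtract 6765 from 10403: 3638 remains
subtract 2584 from 3638: 1054 remains
subtract 987 from 1054: 67 remains
subtract 55 from 67: 12 remains
subtract 8 from 12: 4 remains
subtract 3 from 4: 1 remains
subtract 1 from 1: 0 remains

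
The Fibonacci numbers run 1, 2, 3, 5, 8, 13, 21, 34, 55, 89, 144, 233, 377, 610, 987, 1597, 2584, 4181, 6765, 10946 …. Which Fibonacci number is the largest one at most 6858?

6765

6765 ≤ 6858 < 10946, so the largest Fibonacci number not exceeding 6858 is 6765.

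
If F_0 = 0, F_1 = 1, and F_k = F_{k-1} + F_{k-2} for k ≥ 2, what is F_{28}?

Iterating the recurrence up to F_{21} = 10946 and F_{20} = 6765:
F_{22} = F_{21} + F_{20} = 10946 + 6765 = 17711
F_{23} = F_{22} + F_{21} = 17711 + 10946 = 28657
F_{24} = F_{23} + F_{22} = 28657 + 17711 = 46368
F_{25} = F_{24} + F_{23} = 46368 + 28657 = 75025
F_{26} = F_{25} + F_{24} = 75025 + 46368 = 121393
F_{27} = F_{26} + F_{25} = 121393 + 75025 = 196418
F_{28} = F_{27} + F_{26} = 196418 + 121393 = 317811

317811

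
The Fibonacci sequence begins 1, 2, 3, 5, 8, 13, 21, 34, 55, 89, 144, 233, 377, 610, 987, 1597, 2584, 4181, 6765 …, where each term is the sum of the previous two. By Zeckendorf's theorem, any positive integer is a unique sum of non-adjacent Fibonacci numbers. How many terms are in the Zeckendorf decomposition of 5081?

5

4181 ≤ 5081 < 6765, so take 4181; remainder 900
610 ≤ 900 < 987, so take 610; remainder 290
233 ≤ 290 < 377, so take 233; remainder 57
55 ≤ 57 < 89, so take 55; remainder 2
2 ≤ 2 < 3, so take 2; remainder 0
5081 = 4181 + 610 + 233 + 55 + 2, which has 5 terms.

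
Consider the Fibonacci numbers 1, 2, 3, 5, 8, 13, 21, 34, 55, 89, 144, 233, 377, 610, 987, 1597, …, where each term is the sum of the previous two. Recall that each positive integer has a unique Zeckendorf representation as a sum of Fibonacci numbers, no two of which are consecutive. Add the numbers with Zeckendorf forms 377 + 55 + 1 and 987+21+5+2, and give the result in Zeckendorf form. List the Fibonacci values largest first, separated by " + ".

The two numbers are 433 and 1015, so their sum is 1448.
987 ≤ 1448 < 1597, so take 987; remainder 461
377 ≤ 461 < 610, so take 377; remainder 84
55 ≤ 84 < 89, so take 55; remainder 29
21 ≤ 29 < 34, so take 21; remainder 8
8 ≤ 8 < 13, so take 8; remainder 0

987 + 377 + 55 + 21 + 8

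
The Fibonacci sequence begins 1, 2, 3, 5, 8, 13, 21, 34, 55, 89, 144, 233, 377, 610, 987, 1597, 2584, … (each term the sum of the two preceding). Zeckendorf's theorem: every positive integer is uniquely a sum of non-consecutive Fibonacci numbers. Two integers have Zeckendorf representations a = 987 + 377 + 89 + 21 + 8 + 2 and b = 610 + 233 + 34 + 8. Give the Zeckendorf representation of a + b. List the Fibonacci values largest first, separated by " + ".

1597 + 610 + 144 + 13 + 5

The two numbers are 1484 and 885, so their sum is 2369.
Repeatedly subtract the largest Fibonacci number that fits:
2369 − 1597 = 772
772 − 610 = 162
162 − 144 = 18
18 − 13 = 5
5 − 5 = 0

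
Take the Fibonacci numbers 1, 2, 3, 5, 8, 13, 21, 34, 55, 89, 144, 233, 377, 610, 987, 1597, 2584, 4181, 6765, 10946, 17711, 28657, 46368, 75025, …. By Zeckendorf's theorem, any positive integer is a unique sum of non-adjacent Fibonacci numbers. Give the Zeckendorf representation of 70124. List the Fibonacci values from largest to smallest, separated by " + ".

Greedy algorithm:
take 46368 (≤ 70124); 70124 − 46368 = 23756
take 17711 (≤ 23756); 23756 − 17711 = 6045
take 4181 (≤ 6045); 6045 − 4181 = 1864
take 1597 (≤ 1864); 1864 − 1597 = 267
take 233 (≤ 267); 267 − 233 = 34
take 34 (≤ 34); 34 − 34 = 0
So 70124 = 46368 + 17711 + 4181 + 1597 + 233 + 34, with no two terms consecutive in the sequence.

46368 + 17711 + 4181 + 1597 + 233 + 34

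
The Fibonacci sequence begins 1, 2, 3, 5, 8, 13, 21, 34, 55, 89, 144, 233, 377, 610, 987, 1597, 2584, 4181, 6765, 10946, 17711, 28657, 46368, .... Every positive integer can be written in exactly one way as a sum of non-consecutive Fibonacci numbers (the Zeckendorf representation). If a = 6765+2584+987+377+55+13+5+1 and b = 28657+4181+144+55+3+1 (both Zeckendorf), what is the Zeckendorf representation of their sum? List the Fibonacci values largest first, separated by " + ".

28657 + 10946 + 4181 + 34 + 8 + 2

The two numbers are 10787 and 33041, so their sum is 43828.
take 28657 (≤ 43828); 43828 − 28657 = 15171
take 10946 (≤ 15171); 15171 − 10946 = 4225
take 4181 (≤ 4225); 4225 − 4181 = 44
take 34 (≤ 44); 44 − 34 = 10
take 8 (≤ 10); 10 − 8 = 2
take 2 (≤ 2); 2 − 2 = 0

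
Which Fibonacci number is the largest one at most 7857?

6765 ≤ 7857 < 10946, so the largest Fibonacci number not exceeding 7857 is 6765.

6765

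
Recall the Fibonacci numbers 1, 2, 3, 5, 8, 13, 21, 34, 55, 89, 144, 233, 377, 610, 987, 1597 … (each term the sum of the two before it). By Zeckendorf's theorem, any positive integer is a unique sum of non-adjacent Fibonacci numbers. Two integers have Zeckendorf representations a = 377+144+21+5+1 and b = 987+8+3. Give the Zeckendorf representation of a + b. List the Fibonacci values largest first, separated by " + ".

987 + 377 + 144 + 34 + 3 + 1

The two numbers are 548 and 998, so their sum is 1546.
Greedy algorithm:
1546 − 987 = 559
559 − 377 = 182
182 − 144 = 38
38 − 34 = 4
4 − 3 = 1
1 − 1 = 0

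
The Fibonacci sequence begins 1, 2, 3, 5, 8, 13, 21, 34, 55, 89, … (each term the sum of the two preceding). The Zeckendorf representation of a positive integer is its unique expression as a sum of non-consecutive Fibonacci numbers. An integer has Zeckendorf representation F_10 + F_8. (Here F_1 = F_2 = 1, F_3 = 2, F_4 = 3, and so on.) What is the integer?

76

F_10 + F_8 = 55 + 21 = 76.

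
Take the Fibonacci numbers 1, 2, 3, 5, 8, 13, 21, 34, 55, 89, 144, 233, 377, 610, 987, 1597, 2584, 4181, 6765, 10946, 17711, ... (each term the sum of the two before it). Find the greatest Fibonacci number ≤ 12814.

10946

10946 ≤ 12814 < 17711, so the largest Fibonacci number not exceeding 12814 is 10946.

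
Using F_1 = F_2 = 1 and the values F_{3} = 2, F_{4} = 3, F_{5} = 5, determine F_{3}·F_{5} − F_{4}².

2·5 − 3² = 10 − 9 = 1. (Cassini's identity: F_{k−1}F_{k+1} − F_k² = (−1)^k.)

1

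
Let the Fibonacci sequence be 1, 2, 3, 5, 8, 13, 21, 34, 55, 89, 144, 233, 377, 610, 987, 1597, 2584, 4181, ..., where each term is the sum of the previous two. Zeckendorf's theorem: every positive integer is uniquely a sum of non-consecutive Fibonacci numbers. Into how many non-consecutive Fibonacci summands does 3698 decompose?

2584 ≤ 3698 < 4181, so take 2584; remainder 1114
987 ≤ 1114 < 1597, so take 987; remainder 127
89 ≤ 127 < 144, so take 89; remainder 38
34 ≤ 38 < 55, so take 34; remainder 4
3 ≤ 4 < 5, so take 3; remainder 1
1 ≤ 1 < 2, so take 1; remainder 0
3698 = 2584 + 987 + 89 + 34 + 3 + 1, which has 6 terms.

6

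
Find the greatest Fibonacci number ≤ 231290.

196418 ≤ 231290 < 317811, so the largest Fibonacci number not exceeding 231290 is 196418.

196418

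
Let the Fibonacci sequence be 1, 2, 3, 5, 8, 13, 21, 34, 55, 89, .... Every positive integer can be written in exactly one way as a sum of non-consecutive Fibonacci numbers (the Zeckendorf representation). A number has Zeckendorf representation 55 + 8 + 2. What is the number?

55 + 8 + 2 = 65.

65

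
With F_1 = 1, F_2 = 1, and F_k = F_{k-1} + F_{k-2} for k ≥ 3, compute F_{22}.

Iterating the recurrence up to F_{18} = 2584 and F_{17} = 1597:
F_{19} = F_{18} + F_{17} = 2584 + 1597 = 4181
F_{20} = F_{19} + F_{18} = 4181 + 2584 = 6765
F_{21} = F_{20} + F_{19} = 6765 + 4181 = 10946
F_{22} = F_{21} + F_{20} = 10946 + 6765 = 17711

17711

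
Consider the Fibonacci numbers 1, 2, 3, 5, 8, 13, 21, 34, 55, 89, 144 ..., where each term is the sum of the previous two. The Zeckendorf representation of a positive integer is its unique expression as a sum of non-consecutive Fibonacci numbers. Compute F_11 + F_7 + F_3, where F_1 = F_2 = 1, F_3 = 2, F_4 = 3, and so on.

F_11 + F_7 + F_3 = 89 + 13 + 2 = 104.

104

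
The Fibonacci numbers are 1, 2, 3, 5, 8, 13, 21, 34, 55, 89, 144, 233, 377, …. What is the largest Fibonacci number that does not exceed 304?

233

233 ≤ 304 < 377, so the largest Fibonacci number not exceeding 304 is 233.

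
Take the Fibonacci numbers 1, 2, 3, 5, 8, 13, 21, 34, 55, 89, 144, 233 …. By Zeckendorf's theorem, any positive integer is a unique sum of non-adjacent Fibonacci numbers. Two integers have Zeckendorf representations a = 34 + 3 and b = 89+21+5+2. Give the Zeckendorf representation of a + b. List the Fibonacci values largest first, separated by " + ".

The two numbers are 37 and 117, so their sum is 154.
subtract 144 from 154: 10 remains
subtract 8 from 10: 2 remains
subtract 2 from 2: 0 remains

144 + 8 + 2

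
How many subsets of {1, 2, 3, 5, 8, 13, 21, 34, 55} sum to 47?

Each representation comes from the Zeckendorf form by replacing some F_k with F_{k−1} + F_{k−2} where possible.
47 = 34+13 = 34+8+5 = 34+8+3+2 = 21+13+8+5 = … (1 more), for 5 in all.

5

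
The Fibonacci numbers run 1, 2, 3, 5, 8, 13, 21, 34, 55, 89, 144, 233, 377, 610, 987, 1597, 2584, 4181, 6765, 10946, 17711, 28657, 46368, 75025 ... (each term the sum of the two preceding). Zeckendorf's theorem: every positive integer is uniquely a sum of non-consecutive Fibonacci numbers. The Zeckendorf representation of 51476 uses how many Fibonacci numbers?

Repeatedly subtract the largest Fibonacci number that fits:
51476: greatest Fibonacci not exceeding it is 46368, leaving 5108
5108: greatest Fibonacci not exceeding it is 4181, leaving 927
927: greatest Fibonacci not exceeding it is 610, leaving 317
317: greatest Fibonacci not exceeding it is 233, leaving 84
84: greatest Fibonacci not exceeding it is 55, leaving 29
29: greatest Fibonacci not exceeding it is 21, leaving 8
8: greatest Fibonacci not exceeding it is 8, leaving 0
51476 = 46368 + 4181 + 610 + 233 + 55 + 21 + 8, which has 7 terms.

7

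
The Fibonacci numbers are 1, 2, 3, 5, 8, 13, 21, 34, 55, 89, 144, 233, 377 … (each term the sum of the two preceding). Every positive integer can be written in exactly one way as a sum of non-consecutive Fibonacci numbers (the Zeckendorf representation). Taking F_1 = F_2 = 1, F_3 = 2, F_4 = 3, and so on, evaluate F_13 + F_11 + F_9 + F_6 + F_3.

F_13 + F_11 + F_9 + F_6 + F_3 = 233 + 89 + 34 + 8 + 2 = 366.

366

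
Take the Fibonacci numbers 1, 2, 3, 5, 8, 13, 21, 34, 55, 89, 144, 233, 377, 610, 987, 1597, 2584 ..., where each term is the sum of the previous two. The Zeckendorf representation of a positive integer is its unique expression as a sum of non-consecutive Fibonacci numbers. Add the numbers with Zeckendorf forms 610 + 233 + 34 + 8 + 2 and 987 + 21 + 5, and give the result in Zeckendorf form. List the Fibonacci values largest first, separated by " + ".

1597 + 233 + 55 + 13 + 2

The two numbers are 887 and 1013, so their sum is 1900.
Repeatedly subtract the largest Fibonacci number that fits:
1597 ≤ 1900 < 2584, so take 1597; remainder 303
233 ≤ 303 < 377, so take 233; remainder 70
55 ≤ 70 < 89, so take 55; remainder 15
13 ≤ 15 < 21, so take 13; remainder 2
2 ≤ 2 < 3, so take 2; remainder 0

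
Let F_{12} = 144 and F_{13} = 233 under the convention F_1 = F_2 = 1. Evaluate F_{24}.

By the doubling identity F_{2k} = F_k(2F_{k+1} − F_k): F_{24} = 144·(2·233 − 144) = 144·322 = 46368.

46368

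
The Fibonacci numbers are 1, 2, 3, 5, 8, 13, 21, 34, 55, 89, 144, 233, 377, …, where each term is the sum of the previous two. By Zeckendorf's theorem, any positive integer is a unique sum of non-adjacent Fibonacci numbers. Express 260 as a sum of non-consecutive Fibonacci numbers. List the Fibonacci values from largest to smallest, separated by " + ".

260 − 233 = 27
27 − 21 = 6
6 − 5 = 1
1 − 1 = 0
So 260 = 233 + 21 + 5 + 1, with no two terms consecutive in the sequence.

233 + 21 + 5 + 1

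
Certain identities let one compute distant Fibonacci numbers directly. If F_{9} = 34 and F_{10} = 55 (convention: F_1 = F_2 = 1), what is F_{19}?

By F_{2k+1} = F_k² + F_{k+1}²: F_{19} = 34² + 55² = 1156 + 3025 = 4181.

4181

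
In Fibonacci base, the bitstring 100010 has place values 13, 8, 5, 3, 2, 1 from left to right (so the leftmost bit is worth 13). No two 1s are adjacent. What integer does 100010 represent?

15

Summing the place values of the 1 bits: 13 + 2 = 15.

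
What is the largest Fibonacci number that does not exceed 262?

233 ≤ 262 < 377, so the largest Fibonacci number not exceeding 262 is 233.

233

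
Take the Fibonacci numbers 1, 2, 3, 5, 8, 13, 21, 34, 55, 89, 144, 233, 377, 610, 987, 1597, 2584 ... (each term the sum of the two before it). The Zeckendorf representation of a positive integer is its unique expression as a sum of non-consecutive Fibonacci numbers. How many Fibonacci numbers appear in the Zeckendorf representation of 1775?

3

Greedily peel off the largest Fibonacci term at each step:
1597 ≤ 1775 < 2584, so take 1597; remainder 178
144 ≤ 178 < 233, so take 144; remainder 34
34 ≤ 34 < 55, so take 34; remainder 0
1775 = 1597 + 144 + 34, which has 3 terms.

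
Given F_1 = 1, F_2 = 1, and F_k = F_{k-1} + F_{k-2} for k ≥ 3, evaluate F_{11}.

Iterating the recurrence up to F_{4} = 3 and F_{3} = 2:
F_{5} = F_{4} + F_{3} = 3 + 2 = 5
F_{6} = F_{5} + F_{4} = 5 + 3 = 8
F_{7} = F_{6} + F_{5} = 8 + 5 = 13
F_{8} = F_{7} + F_{6} = 13 + 8 = 21
F_{9} = F_{8} + F_{7} = 21 + 13 = 34
F_{10} = F_{9} + F_{8} = 34 + 21 = 55
F_{11} = F_{10} + F_{9} = 55 + 34 = 89

89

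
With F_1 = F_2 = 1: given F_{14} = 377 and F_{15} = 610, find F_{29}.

By F_{2k+1} = F_k² + F_{k+1}²: F_{29} = 377² + 610² = 142129 + 372100 = 514229.

514229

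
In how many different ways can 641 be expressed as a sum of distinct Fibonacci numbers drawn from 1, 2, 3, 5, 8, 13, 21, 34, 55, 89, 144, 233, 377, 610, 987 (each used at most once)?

Each representation comes from the Zeckendorf form by replacing some F_k with F_{k−1} + F_{k−2} where possible.
641 = 610+21+8+2 = 610+21+5+3+2 = 377+233+21+8+2 = 610+13+8+5+3+2 = 377+233+21+5+3+2 = … (7 more), for 12 in all.

12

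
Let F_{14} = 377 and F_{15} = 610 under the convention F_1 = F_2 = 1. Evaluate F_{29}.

By F_{2k+1} = F_k² + F_{k+1}²: F_{29} = 377² + 610² = 142129 + 372100 = 514229.

514229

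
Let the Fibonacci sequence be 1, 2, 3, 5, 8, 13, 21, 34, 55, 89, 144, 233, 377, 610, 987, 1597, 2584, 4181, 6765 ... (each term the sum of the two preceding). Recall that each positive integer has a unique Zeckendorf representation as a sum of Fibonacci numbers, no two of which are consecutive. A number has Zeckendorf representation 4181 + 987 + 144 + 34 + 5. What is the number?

5351

4181 + 987 + 144 + 34 + 5 = 5351.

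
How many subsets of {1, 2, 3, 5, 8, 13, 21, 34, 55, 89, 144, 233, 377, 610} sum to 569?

15

569 = 377+144+34+13+1 = 377+144+34+8+5+1 = 377+89+55+34+13+1 = 377+144+34+8+3+2+1 = … (11 more), for 15 in all.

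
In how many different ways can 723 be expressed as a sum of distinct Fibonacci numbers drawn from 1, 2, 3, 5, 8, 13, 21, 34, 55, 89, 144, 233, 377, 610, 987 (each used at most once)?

723 = 610+89+21+3 = 610+89+21+2+1 = 610+89+13+8+3 = 610+55+34+21+3 = … (21 more), for 25 in all.

25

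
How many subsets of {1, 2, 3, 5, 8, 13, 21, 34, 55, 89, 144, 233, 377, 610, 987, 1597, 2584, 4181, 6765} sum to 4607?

27

Starting from the Zeckendorf form and repeatedly splitting a term F_k into F_{k−1} + F_{k−2} (when neither is already used) reaches every representation.
4607 = 4181+377+34+13+2 = 4181+377+34+8+5+2 = 4181+233+144+34+13+2 = 2584+1597+377+34+13+2 = … (23 more), for 27 in all.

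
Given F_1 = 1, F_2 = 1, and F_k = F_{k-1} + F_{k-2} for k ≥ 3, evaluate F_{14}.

Iterating the recurrence up to F_{6} = 8 and F_{5} = 5:
F_{7} = F_{6} + F_{5} = 8 + 5 = 13
F_{8} = F_{7} + F_{6} = 13 + 8 = 21
F_{9} = F_{8} + F_{7} = 21 + 13 = 34
F_{10} = F_{9} + F_{8} = 34 + 21 = 55
F_{11} = F_{10} + F_{9} = 55 + 34 = 89
F_{12} = F_{11} + F_{10} = 89 + 55 = 144
F_{13} = F_{12} + F_{11} = 144 + 89 = 233
F_{14} = F_{13} + F_{12} = 233 + 144 = 377

377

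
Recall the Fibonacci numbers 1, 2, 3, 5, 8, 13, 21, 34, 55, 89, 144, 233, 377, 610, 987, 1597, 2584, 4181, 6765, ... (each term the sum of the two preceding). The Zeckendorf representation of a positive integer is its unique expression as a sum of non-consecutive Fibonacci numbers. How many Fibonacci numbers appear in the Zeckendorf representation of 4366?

5

largest Fibonacci ≤ 4366 is 4181; 4366 − 4181 = 185
largest Fibonacci ≤ 185 is 144; 185 − 144 = 41
largest Fibonacci ≤ 41 is 34; 41 − 34 = 7
largest Fibonacci ≤ 7 is 5; 7 − 5 = 2
largest Fibonacci ≤ 2 is 2; 2 − 2 = 0
4366 = 4181 + 144 + 34 + 5 + 2, which has 5 terms.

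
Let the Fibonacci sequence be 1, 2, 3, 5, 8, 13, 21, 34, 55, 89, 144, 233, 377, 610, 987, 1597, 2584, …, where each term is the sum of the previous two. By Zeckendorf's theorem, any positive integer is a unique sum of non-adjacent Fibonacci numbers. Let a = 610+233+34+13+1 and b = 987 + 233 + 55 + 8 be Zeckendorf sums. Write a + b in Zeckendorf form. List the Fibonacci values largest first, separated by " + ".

1597 + 377 + 144 + 55 + 1

The two numbers are 891 and 1283, so their sum is 2174.
Greedy algorithm:
2174: greatest Fibonacci not exceeding it is 1597, leaving 577
577: greatest Fibonacci not exceeding it is 377, leaving 200
200: greatest Fibonacci not exceeding it is 144, leaving 56
56: greatest Fibonacci not exceeding it is 55, leaving 1
1: greatest Fibonacci not exceeding it is 1, leaving 0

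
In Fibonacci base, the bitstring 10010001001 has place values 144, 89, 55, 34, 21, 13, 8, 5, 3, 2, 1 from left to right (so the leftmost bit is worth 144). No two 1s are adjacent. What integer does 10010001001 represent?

Summing the place values of the 1 bits: 144 + 34 + 5 + 1 = 184.

184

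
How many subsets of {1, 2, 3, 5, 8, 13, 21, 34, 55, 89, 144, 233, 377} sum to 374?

6

Starting from the Zeckendorf form and repeatedly splitting a term F_k into F_{k−1} + F_{k−2} (when neither is already used) reaches every representation.
374 = 233+89+34+13+5 = 233+89+34+13+3+2 = 233+89+34+8+5+3+2 = 233+89+21+13+8+5+3+2 = … (2 more), for 6 in all.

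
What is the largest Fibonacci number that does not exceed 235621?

196418 ≤ 235621 < 317811, so the largest Fibonacci number not exceeding 235621 is 196418.

196418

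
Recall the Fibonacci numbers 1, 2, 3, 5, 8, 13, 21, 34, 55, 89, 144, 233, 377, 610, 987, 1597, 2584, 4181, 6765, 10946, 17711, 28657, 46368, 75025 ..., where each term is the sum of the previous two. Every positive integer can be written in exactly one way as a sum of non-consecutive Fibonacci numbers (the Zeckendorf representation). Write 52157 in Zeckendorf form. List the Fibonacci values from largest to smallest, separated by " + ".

46368 ≤ 52157 < 75025, so take 46368; remainder 5789
4181 ≤ 5789 < 6765, so take 4181; remainder 1608
1597 ≤ 1608 < 2584, so take 1597; remainder 11
8 ≤ 11 < 13, so take 8; remainder 3
3 ≤ 3 < 5, so take 3; remainder 0
So 52157 = 46368 + 4181 + 1597 + 8 + 3, with no two terms consecutive in the sequence.

46368 + 4181 + 1597 + 8 + 3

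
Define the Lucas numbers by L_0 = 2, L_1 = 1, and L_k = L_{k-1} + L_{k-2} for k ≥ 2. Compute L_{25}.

Iterating the recurrence up to L_{17} = 3571 and L_{16} = 2207:
L_{18} = L_{17} + L_{16} = 3571 + 2207 = 5778
L_{19} = L_{18} + L_{17} = 5778 + 3571 = 9349
L_{20} = L_{19} + L_{18} = 9349 + 5778 = 15127
L_{21} = L_{20} + L_{19} = 15127 + 9349 = 24476
L_{22} = L_{21} + L_{20} = 24476 + 15127 = 39603
L_{23} = L_{22} + L_{21} = 39603 + 24476 = 64079
L_{24} = L_{23} + L_{22} = 64079 + 39603 = 103682
L_{25} = L_{24} + L_{23} = 103682 + 64079 = 167761

167761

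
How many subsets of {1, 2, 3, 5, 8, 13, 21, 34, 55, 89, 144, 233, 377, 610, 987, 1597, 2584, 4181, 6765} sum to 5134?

36

Starting from the Zeckendorf form and repeatedly splitting a term F_k into F_{k−1} + F_{k−2} (when neither is already used) reaches every representation.
5134 = 4181+610+233+89+21 = 4181+610+233+89+13+8 = 4181+610+233+55+34+21 = … (33 more), for 36 in all.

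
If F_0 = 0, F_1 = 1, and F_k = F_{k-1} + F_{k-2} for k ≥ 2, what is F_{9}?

34

Iterating the recurrence up to F_{4} = 3 and F_{3} = 2:
F_{5} = F_{4} + F_{3} = 3 + 2 = 5
F_{6} = F_{5} + F_{4} = 5 + 3 = 8
F_{7} = F_{6} + F_{5} = 8 + 5 = 13
F_{8} = F_{7} + F_{6} = 13 + 8 = 21
F_{9} = F_{8} + F_{7} = 21 + 13 = 34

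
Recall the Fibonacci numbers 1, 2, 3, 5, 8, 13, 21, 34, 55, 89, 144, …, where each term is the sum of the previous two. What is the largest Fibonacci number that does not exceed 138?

89

89 ≤ 138 < 144, so the largest Fibonacci number not exceeding 138 is 89.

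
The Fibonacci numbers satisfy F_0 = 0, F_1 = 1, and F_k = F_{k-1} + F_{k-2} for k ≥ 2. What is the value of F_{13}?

Iterating the recurrence up to F_{6} = 8 and F_{5} = 5:
F_{7} = F_{6} + F_{5} = 8 + 5 = 13
F_{8} = F_{7} + F_{6} = 13 + 8 = 21
F_{9} = F_{8} + F_{7} = 21 + 13 = 34
F_{10} = F_{9} + F_{8} = 34 + 21 = 55
F_{11} = F_{10} + F_{9} = 55 + 34 = 89
F_{12} = F_{11} + F_{10} = 89 + 55 = 144
F_{13} = F_{12} + F_{11} = 144 + 89 = 233

233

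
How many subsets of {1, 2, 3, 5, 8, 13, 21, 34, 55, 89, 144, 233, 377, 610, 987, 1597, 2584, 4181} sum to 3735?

13

3735 = 2584+987+144+13+5+2 = 2584+987+89+55+13+5+2 = 2584+610+377+144+13+5+2 = … (10 more), for 13 in all.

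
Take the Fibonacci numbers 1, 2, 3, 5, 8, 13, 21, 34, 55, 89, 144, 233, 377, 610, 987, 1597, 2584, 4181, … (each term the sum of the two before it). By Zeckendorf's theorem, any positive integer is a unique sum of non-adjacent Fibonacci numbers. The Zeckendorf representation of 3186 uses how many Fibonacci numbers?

Greedily peel off the largest Fibonacci term at each step:
subtract 2584 from 3186: 602 remains
subtract 377 from 602: 225 remains
subtract 144 from 225: 81 remains
subtract 55 from 81: 26 remains
subtract 21 from 26: 5 remains
subtract 5 from 5: 0 remains
3186 = 2584 + 377 + 144 + 55 + 21 + 5, which has 6 terms.

6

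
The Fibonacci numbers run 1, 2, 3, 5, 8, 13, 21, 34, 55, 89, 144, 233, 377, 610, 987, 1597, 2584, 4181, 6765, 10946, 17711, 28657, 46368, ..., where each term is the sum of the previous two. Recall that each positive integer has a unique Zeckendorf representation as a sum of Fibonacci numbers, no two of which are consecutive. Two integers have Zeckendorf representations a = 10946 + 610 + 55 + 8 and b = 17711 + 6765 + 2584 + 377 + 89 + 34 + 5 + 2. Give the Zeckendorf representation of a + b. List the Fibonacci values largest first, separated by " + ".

The two numbers are 11619 and 27567, so their sum is 39186.
39186: greatest Fibonacci not exceeding it is 28657, leaving 10529
10529: greatest Fibonacci not exceeding it is 6765, leaving 3764
3764: greatest Fibonacci not exceeding it is 2584, leaving 1180
1180: greatest Fibonacci not exceeding it is 987, leaving 193
193: greatest Fibonacci not exceeding it is 144, leaving 49
49: greatest Fibonacci not exceeding it is 34, leaving 15
15: greatest Fibonacci not exceeding it is 13, leaving 2
2: greatest Fibonacci not exceeding it is 2, leaving 0

28657 + 6765 + 2584 + 987 + 144 + 34 + 13 + 2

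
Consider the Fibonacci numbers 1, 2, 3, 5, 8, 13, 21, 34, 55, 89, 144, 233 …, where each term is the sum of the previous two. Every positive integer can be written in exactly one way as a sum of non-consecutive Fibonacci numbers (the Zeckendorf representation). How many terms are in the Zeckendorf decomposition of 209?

take 144 (≤ 209); 209 − 144 = 65
take 55 (≤ 65); 65 − 55 = 10
take 8 (≤ 10); 10 − 8 = 2
take 2 (≤ 2); 2 − 2 = 0
209 = 144 + 55 + 8 + 2, which has 4 terms.

4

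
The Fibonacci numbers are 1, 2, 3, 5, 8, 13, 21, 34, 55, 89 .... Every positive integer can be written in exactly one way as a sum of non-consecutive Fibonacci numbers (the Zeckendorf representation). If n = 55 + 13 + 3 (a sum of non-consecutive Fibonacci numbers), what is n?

55 + 13 + 3 = 71.

71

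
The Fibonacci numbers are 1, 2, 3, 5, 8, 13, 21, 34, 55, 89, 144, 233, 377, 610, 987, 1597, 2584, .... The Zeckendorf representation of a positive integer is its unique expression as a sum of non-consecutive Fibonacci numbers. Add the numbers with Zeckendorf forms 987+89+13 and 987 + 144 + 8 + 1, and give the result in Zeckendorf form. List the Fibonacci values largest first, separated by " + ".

1597 + 610 + 21 + 1

The two numbers are 1089 and 1140, so their sum is 2229.
Greedy algorithm:
take 1597 (≤ 2229); 2229 − 1597 = 632
take 610 (≤ 632); 632 − 610 = 22
take 21 (≤ 22); 22 − 21 = 1
take 1 (≤ 1); 1 − 1 = 0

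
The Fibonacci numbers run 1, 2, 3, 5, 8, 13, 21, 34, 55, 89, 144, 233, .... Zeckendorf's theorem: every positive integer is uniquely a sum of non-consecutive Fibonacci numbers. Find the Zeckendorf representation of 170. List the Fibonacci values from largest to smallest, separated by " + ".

take 144 (≤ 170); 170 − 144 = 26
take 21 (≤ 26); 26 − 21 = 5
take 5 (≤ 5); 5 − 5 = 0
So 170 = 144 + 21 + 5, with no two terms consecutive in the sequence.

144 + 21 + 5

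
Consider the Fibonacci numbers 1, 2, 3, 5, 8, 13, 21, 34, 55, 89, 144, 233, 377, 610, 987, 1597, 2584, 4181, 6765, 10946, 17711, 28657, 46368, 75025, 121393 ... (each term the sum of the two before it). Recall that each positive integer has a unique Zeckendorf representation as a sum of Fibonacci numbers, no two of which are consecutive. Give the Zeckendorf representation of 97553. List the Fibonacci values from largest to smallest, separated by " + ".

75025 + 17711 + 4181 + 610 + 21 + 5

subtract 75025 from 97553: 22528 remains
subtract 17711 from 22528: 4817 remains
subtract 4181 from 4817: 636 remains
subtract 610 from 636: 26 remains
subtract 21 from 26: 5 remains
subtract 5 from 5: 0 remains
So 97553 = 75025 + 17711 + 4181 + 610 + 21 + 5, with no two terms consecutive in the sequence.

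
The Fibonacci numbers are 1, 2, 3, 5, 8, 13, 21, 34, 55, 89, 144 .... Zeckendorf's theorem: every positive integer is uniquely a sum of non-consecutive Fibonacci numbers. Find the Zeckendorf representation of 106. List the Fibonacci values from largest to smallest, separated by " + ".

89 ≤ 106 < 144, so take 89; remainder 17
13 ≤ 17 < 21, so take 13; remainder 4
3 ≤ 4 < 5, so take 3; remainder 1
1 ≤ 1 < 2, so take 1; remainder 0
So 106 = 89 + 13 + 3 + 1, with no two terms consecutive in the sequence.

89 + 13 + 3 + 1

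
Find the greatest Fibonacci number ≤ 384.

377

377 ≤ 384 < 610, so the largest Fibonacci number not exceeding 384 is 377.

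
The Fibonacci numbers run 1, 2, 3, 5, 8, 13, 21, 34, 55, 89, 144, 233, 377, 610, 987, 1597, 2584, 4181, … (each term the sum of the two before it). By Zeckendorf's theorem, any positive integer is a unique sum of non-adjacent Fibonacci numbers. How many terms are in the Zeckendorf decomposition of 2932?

largest Fibonacci ≤ 2932 is 2584; 2932 − 2584 = 348
largest Fibonacci ≤ 348 is 233; 348 − 233 = 115
largest Fibonacci ≤ 115 is 89; 115 − 89 = 26
largest Fibonacci ≤ 26 is 21; 26 − 21 = 5
largest Fibonacci ≤ 5 is 5; 5 − 5 = 0
2932 = 2584 + 233 + 89 + 21 + 5, which has 5 terms.

5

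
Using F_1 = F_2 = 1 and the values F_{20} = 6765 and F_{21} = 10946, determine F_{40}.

102334155

By the doubling identity F_{2k} = F_k(2F_{k+1} − F_k): F_{40} = 6765·(2·10946 − 6765) = 6765·15127 = 102334155.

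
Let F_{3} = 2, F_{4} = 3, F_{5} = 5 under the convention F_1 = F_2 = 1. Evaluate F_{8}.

By the addition formula F_{m+n} = F_m F_{n+1} + F_{m−1} F_n with m=4, n=4: F_{8} = 3·5 + 2·3 = 15 + 6 = 21.

21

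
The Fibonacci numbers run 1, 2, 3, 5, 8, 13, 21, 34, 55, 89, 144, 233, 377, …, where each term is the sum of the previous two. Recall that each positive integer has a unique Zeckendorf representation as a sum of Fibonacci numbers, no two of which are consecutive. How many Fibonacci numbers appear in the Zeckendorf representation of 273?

273 − 233 = 40
40 − 34 = 6
6 − 5 = 1
1 − 1 = 0
273 = 233 + 34 + 5 + 1, which has 4 terms.

4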